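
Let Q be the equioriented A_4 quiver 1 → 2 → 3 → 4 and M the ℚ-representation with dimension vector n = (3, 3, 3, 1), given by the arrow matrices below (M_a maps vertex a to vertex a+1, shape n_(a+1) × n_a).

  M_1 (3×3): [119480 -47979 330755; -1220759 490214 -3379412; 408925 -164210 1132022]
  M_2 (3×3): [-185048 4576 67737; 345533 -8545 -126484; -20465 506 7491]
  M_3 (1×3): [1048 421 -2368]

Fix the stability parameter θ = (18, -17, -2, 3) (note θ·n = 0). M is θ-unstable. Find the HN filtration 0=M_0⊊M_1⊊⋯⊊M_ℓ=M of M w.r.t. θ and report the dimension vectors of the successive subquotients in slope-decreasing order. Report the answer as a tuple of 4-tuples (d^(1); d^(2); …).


Barcode: M ≅ I[1,3]^2, I[1,4]. HN layers by μ_θ (2 steps, strictly decreasing):
  μ^(1)=3; μ^(2)=-1/3

((0, 0, 0, 1); (3, 3, 3, 0))


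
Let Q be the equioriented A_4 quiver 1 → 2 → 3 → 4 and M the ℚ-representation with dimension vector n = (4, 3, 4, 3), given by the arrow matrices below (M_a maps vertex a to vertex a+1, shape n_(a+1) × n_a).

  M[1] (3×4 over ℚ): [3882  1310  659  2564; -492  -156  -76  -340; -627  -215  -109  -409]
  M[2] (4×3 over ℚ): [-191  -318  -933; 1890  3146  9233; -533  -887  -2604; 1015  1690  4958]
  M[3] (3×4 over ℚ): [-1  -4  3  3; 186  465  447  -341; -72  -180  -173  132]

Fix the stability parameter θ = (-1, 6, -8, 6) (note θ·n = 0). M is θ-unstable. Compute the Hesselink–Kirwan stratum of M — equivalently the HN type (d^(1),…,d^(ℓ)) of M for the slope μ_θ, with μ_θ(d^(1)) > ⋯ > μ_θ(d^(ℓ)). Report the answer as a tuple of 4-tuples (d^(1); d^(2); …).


Interval decomposition of M: I[1,1]^2, I[1,4]^2, I[2,4], I[3,3].
HN type (ℓ=3): μ^(1)=6; μ^(2)=-1; μ^(3)=-8

((0, 0, 0, 3); (4, 3, 3, 0); (0, 0, 1, 0))


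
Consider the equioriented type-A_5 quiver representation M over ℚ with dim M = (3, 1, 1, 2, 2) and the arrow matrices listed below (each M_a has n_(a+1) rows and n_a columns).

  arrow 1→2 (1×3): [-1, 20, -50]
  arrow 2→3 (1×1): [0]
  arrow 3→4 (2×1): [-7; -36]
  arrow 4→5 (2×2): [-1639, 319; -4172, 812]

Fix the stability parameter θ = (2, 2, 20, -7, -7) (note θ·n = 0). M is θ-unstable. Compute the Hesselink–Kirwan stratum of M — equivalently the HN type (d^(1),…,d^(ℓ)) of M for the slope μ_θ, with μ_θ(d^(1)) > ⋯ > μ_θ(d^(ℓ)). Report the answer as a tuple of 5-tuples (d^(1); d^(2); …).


Via rank(M_{q-1}∘⋯∘M_p): M ≅ I[1,1]^2, I[1,2], I[3,5], I[4,4], I[5,5].
μ_θ-semistable layers: μ^(1)=2; μ^(2)=-7

((3, 1, 1, 1, 1); (0, 0, 0, 1, 1))


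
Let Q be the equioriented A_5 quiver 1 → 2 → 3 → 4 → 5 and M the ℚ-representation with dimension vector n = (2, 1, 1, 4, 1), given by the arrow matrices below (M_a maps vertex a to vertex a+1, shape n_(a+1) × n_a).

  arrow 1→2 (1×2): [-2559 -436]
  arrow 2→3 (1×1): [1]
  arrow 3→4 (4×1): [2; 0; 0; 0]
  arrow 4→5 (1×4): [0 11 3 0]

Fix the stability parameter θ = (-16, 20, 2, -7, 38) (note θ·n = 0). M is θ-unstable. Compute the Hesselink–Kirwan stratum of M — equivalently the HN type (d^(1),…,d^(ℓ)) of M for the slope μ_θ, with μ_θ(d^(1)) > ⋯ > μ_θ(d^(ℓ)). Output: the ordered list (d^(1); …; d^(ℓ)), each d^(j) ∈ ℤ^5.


Via rank(M_{q-1}∘⋯∘M_p): M ≅ I[1,1], I[1,4], I[4,4]^2, I[4,5].
μ_θ-semistable layers: μ^(1)=38; μ^(2)=5; μ^(3)=-7; μ^(4)=-16

((0, 0, 0, 0, 1); (0, 1, 1, 1, 0); (0, 0, 0, 3, 0); (2, 0, 0, 0, 0))


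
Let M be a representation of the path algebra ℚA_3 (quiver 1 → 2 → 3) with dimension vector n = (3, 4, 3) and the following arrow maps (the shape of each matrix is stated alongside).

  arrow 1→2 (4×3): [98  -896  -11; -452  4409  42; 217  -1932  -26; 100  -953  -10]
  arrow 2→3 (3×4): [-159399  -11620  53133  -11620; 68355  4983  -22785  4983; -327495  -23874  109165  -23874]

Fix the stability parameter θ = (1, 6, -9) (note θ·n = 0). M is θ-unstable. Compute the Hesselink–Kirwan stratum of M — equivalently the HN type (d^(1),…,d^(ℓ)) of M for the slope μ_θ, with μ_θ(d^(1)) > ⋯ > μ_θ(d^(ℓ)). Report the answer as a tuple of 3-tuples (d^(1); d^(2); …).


Interval decomposition of M: I[1,2]^2, I[1,3], I[2,3], I[3,3].
HN type (ℓ=5): μ^(1)=6; μ^(2)=1; μ^(3)=-2/3; μ^(4)=-3/2; μ^(5)=-9

((0, 2, 0); (2, 0, 0); (1, 1, 1); (0, 1, 1); (0, 0, 1))


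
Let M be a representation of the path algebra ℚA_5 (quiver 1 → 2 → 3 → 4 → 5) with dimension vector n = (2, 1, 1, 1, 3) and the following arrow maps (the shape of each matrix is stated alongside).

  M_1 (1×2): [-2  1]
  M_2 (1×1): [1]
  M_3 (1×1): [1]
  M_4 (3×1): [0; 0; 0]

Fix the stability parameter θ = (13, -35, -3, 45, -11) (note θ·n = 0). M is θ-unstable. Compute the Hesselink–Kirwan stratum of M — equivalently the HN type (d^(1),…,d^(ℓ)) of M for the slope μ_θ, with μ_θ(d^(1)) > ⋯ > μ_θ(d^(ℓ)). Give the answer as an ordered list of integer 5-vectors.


Via rank(M_{q-1}∘⋯∘M_p): M ≅ I[1,1], I[1,4], I[5,5]^3.
μ_θ-semistable layers: μ^(1)=45; μ^(2)=13; μ^(3)=-3; μ^(4)=-11

((0, 0, 0, 1, 0); (1, 0, 0, 0, 0); (0, 0, 1, 0, 0); (1, 1, 0, 0, 3))


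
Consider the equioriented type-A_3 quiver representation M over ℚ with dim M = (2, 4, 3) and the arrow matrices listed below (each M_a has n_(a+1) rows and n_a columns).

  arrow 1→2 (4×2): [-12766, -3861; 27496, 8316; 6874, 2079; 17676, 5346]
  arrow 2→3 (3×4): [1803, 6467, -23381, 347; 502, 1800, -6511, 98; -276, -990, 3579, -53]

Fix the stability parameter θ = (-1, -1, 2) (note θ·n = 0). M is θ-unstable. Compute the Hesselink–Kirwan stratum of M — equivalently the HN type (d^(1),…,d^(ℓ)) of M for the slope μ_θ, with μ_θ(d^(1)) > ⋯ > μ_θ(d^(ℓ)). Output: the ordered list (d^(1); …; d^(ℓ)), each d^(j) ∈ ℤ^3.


Via rank(M_{q-1}∘⋯∘M_p): M ≅ I[1,1], I[1,3], I[2,2], I[2,3]^2.
μ_θ-semistable layers: μ^(1)=2; μ^(2)=-1

((0, 0, 3); (2, 4, 0))


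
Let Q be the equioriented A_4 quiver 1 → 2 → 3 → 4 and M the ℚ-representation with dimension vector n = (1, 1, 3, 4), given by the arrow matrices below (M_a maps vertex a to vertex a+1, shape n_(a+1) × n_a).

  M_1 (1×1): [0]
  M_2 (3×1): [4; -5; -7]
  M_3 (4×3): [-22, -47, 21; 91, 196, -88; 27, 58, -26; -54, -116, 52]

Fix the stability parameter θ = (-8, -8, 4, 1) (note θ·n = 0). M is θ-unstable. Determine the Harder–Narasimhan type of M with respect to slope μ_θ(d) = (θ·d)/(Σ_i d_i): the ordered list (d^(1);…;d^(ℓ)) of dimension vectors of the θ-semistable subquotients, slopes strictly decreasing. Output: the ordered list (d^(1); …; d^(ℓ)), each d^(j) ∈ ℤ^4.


Via rank(M_{q-1}∘⋯∘M_p): M ≅ I[1,1], I[2,3], I[3,4]^2, I[4,4]^2.
μ_θ-semistable layers: μ^(1)=4; μ^(2)=5/2; μ^(3)=1; μ^(4)=-8

((0, 0, 1, 0); (0, 0, 2, 2); (0, 0, 0, 2); (1, 1, 0, 0))


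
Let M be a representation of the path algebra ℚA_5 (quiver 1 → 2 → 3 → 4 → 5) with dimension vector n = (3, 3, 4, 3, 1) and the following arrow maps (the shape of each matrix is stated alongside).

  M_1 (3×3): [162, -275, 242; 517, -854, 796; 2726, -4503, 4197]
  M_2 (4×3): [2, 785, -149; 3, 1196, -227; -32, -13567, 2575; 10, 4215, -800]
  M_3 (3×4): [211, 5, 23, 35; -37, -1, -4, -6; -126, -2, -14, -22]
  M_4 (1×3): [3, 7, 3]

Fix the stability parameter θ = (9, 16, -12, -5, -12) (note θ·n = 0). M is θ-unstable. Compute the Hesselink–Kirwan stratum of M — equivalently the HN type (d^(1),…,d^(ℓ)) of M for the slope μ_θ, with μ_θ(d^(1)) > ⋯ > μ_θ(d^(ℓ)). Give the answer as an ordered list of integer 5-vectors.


Via rank(M_{q-1}∘⋯∘M_p): M ≅ I[1,3], I[1,4], I[1,5], I[3,3], I[4,4].
μ_θ-semistable layers: μ^(1)=13/3; μ^(2)=2; μ^(3)=-4/5; μ^(4)=-5; μ^(5)=-12

((1, 1, 1, 0, 0); (1, 1, 1, 1, 0); (1, 1, 1, 1, 1); (0, 0, 0, 1, 0); (0, 0, 1, 0, 0))


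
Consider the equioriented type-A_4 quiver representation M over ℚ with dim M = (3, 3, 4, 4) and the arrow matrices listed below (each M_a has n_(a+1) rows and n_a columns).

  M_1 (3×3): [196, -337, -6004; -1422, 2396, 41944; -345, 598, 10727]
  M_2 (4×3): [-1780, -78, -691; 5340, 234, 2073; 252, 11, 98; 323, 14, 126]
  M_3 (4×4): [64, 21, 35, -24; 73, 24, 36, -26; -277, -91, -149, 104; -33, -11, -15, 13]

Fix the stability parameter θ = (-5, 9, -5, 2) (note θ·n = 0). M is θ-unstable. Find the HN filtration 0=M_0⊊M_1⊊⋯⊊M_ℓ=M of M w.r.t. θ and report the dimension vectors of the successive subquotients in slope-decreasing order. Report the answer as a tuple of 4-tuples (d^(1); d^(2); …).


Barcode: M ≅ I[1,4]^3, I[3,3], I[4,4]. HN layers by μ_θ (2 steps, strictly decreasing):
  μ^(1)=2; μ^(2)=-5

((0, 3, 3, 4); (3, 0, 1, 0))


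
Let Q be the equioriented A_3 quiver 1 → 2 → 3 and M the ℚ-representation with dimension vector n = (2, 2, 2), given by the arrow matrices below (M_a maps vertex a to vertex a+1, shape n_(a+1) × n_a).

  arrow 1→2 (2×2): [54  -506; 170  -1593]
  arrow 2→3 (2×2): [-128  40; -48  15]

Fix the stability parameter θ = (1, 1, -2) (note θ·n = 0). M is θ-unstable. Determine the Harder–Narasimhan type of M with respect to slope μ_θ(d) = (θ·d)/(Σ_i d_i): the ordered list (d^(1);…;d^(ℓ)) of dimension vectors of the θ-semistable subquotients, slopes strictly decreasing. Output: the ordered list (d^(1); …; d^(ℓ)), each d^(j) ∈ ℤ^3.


Barcode: M ≅ I[1,2], I[1,3], I[3,3]. HN layers by μ_θ (3 steps, strictly decreasing):
  μ^(1)=1; μ^(2)=0; μ^(3)=-2

((1, 1, 0); (1, 1, 1); (0, 0, 1))


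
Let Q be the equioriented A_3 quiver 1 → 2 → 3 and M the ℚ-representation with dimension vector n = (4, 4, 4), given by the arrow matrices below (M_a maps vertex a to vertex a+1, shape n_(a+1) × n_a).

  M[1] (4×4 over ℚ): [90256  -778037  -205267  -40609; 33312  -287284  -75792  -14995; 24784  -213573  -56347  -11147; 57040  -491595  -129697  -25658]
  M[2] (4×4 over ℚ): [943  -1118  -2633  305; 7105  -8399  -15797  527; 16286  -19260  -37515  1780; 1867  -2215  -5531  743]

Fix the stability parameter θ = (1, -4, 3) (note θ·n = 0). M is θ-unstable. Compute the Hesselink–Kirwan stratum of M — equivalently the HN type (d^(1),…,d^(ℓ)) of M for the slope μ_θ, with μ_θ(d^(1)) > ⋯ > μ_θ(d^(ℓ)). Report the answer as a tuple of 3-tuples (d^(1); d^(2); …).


Via rank(M_{q-1}∘⋯∘M_p): M ≅ I[1,1]^2, I[1,3]^2, I[2,3]^2.
μ_θ-semistable layers: μ^(1)=3; μ^(2)=1; μ^(3)=-3/2; μ^(4)=-4

((0, 0, 4); (2, 0, 0); (2, 2, 0); (0, 2, 0))


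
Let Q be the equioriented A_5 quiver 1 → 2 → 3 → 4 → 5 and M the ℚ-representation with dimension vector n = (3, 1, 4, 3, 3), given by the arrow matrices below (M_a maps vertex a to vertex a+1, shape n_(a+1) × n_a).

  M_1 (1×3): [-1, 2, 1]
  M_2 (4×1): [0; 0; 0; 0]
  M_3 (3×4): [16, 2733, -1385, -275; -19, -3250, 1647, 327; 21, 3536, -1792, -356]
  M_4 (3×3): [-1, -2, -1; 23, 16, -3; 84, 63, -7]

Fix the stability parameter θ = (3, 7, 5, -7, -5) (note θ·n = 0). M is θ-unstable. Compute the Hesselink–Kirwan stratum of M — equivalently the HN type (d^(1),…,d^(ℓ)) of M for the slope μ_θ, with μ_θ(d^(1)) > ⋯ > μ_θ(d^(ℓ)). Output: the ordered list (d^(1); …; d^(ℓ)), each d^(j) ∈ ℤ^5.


Via rank(M_{q-1}∘⋯∘M_p): M ≅ I[1,1]^2, I[1,2], I[3,3], I[3,4], I[3,5]^2, I[5,5].
μ_θ-semistable layers: μ^(1)=7; μ^(2)=5; μ^(3)=3; μ^(4)=-1; μ^(5)=-7/3; μ^(6)=-5

((0, 1, 0, 0, 0); (0, 0, 1, 0, 0); (3, 0, 0, 0, 0); (0, 0, 1, 1, 0); (0, 0, 2, 2, 2); (0, 0, 0, 0, 1))


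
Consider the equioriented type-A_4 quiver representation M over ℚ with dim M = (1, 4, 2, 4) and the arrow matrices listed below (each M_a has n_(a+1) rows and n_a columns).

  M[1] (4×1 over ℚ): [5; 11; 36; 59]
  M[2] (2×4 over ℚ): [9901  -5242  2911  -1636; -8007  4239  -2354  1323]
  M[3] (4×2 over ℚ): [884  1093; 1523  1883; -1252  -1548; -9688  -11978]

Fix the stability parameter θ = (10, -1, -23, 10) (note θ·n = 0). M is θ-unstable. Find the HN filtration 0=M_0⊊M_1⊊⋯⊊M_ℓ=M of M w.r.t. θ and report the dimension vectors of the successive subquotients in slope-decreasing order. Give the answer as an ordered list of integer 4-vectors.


Barcode: M ≅ I[1,4], I[2,2]^2, I[2,4], I[4,4]^2. HN layers by μ_θ (4 steps, strictly decreasing):
  μ^(1)=10; μ^(2)=-1; μ^(3)=-14/3; μ^(4)=-12

((0, 0, 0, 4); (0, 2, 0, 0); (1, 1, 1, 0); (0, 1, 1, 0))


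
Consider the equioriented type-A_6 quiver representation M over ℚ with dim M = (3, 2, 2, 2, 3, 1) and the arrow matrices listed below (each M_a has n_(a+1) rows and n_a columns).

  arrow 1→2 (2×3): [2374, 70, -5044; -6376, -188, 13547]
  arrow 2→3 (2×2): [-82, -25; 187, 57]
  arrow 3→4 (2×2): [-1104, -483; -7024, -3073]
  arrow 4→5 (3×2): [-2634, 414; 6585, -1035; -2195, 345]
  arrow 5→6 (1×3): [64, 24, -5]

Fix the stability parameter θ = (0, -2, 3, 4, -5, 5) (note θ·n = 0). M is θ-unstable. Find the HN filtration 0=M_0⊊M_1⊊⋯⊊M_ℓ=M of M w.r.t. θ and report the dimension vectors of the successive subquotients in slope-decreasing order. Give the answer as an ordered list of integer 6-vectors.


Interval decomposition of M: I[1,1], I[1,3], I[1,4], I[4,6], I[5,5]^2.
HN type (ℓ=7): μ^(1)=5; μ^(2)=4; μ^(3)=3; μ^(4)=0; μ^(5)=-1/2; μ^(6)=-1; μ^(7)=-5

((0, 0, 0, 0, 0, 1); (0, 0, 0, 1, 0, 0); (0, 0, 2, 0, 0, 0); (1, 0, 0, 0, 0, 0); (0, 0, 0, 1, 1, 0); (2, 2, 0, 0, 0, 0); (0, 0, 0, 0, 2, 0))


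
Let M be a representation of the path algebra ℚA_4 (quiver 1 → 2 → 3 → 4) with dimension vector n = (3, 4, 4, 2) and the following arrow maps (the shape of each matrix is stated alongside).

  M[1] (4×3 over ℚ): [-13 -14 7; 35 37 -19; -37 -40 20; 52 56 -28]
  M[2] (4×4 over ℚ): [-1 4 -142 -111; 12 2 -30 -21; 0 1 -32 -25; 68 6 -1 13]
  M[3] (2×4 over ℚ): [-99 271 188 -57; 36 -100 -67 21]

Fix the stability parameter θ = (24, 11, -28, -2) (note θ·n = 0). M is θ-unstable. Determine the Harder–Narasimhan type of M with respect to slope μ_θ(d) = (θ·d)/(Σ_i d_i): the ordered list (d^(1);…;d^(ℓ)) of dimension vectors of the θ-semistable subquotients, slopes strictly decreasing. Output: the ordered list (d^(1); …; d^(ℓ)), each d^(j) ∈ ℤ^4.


Barcode: M ≅ I[1,3], I[1,4]^2, I[2,3]. HN layers by μ_θ (3 steps, strictly decreasing):
  μ^(1)=7/3; μ^(2)=5/4; μ^(3)=-17/2

((1, 1, 1, 0); (2, 2, 2, 2); (0, 1, 1, 0))


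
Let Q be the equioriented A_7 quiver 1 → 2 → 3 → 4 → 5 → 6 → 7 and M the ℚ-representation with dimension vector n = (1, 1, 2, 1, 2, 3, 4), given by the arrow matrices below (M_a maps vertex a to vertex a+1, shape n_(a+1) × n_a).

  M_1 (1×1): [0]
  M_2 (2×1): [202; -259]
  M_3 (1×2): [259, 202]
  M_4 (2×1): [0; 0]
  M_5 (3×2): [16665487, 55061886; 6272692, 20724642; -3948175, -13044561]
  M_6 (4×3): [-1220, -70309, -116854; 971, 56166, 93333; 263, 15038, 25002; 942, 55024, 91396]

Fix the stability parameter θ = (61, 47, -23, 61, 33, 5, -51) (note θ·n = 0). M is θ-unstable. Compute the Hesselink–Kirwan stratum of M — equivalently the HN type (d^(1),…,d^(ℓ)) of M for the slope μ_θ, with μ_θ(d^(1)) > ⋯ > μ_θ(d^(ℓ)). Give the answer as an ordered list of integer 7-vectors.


Barcode: M ≅ I[1,1], I[2,3], I[3,4], I[5,7]^2, I[6,7], I[7,7]. HN layers by μ_θ (5 steps, strictly decreasing):
  μ^(1)=61; μ^(2)=12; μ^(3)=-13/3; μ^(4)=-23; μ^(5)=-51

((1, 0, 0, 1, 0, 0, 0); (0, 1, 1, 0, 0, 0, 0); (0, 0, 0, 0, 2, 2, 2); (0, 0, 1, 0, 0, 1, 1); (0, 0, 0, 0, 0, 0, 1))


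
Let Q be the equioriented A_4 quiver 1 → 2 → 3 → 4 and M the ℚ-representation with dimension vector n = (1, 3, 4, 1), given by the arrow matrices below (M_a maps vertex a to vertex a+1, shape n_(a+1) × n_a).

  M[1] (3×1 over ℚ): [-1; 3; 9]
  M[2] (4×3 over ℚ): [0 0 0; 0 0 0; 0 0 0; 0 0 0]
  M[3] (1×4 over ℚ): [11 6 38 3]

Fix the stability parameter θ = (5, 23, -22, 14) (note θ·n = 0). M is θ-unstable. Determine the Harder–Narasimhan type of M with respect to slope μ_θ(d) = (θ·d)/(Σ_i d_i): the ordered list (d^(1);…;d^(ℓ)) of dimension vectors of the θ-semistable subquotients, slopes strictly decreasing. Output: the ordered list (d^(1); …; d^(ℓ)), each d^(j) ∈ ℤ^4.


Barcode: M ≅ I[1,2], I[2,2]^2, I[3,3]^3, I[3,4]. HN layers by μ_θ (4 steps, strictly decreasing):
  μ^(1)=23; μ^(2)=14; μ^(3)=5; μ^(4)=-22

((0, 3, 0, 0); (0, 0, 0, 1); (1, 0, 0, 0); (0, 0, 4, 0))


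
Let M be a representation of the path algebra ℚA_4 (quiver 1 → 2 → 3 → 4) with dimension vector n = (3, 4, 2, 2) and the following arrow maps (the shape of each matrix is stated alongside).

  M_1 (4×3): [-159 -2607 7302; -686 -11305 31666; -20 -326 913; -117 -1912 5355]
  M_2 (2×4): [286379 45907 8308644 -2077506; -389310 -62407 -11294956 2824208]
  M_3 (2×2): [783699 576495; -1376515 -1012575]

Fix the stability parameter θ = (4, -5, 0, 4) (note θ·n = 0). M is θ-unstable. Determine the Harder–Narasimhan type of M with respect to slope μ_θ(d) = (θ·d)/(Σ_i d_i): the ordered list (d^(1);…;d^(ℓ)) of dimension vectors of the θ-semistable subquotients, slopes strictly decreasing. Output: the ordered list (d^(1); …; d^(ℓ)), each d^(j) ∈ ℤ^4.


Interval decomposition of M: I[1,2], I[1,3], I[1,4], I[2,2], I[4,4].
HN type (ℓ=4): μ^(1)=4; μ^(2)=0; μ^(3)=-1/2; μ^(4)=-5

((0, 0, 0, 2); (0, 0, 2, 0); (3, 3, 0, 0); (0, 1, 0, 0))


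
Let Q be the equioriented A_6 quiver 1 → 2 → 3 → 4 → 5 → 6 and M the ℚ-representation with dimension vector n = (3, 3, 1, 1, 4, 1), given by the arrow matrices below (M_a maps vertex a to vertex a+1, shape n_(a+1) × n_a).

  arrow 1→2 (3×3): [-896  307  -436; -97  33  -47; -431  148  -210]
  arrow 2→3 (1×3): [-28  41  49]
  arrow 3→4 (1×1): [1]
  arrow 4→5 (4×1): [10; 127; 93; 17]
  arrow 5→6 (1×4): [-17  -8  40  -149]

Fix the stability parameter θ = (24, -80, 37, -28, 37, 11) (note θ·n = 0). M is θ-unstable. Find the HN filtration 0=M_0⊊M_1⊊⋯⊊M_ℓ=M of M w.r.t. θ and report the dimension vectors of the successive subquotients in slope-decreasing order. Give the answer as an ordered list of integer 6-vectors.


Via rank(M_{q-1}∘⋯∘M_p): M ≅ I[1,2]^2, I[1,6], I[5,5]^3.
μ_θ-semistable layers: μ^(1)=37; μ^(2)=24; μ^(3)=9/2; μ^(4)=-28

((0, 0, 0, 0, 3, 0); (0, 0, 0, 0, 1, 1); (0, 0, 1, 1, 0, 0); (3, 3, 0, 0, 0, 0))


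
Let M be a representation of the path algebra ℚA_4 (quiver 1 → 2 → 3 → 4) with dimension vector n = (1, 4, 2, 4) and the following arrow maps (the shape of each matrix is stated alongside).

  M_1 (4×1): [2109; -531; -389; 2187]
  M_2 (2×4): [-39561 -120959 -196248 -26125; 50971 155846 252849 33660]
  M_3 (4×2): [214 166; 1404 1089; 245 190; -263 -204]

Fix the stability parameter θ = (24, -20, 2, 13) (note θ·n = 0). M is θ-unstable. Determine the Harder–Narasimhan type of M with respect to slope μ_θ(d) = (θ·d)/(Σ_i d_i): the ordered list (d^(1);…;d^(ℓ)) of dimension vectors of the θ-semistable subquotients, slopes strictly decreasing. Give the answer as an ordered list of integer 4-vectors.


Barcode: M ≅ I[1,4], I[2,2]^2, I[2,4], I[4,4]^2. HN layers by μ_θ (3 steps, strictly decreasing):
  μ^(1)=13; μ^(2)=2; μ^(3)=-20

((0, 0, 0, 4); (1, 1, 2, 0); (0, 3, 0, 0))


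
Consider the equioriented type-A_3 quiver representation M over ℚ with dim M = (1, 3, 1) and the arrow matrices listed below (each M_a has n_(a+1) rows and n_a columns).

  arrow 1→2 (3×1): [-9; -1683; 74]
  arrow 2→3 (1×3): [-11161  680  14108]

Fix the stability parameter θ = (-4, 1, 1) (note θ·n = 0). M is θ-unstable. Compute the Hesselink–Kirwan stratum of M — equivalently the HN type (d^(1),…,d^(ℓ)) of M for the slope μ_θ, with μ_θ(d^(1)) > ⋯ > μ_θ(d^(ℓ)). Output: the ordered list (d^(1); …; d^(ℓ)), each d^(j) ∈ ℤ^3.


Via rank(M_{q-1}∘⋯∘M_p): M ≅ I[1,3], I[2,2]^2.
μ_θ-semistable layers: μ^(1)=1; μ^(2)=-4

((0, 3, 1); (1, 0, 0))


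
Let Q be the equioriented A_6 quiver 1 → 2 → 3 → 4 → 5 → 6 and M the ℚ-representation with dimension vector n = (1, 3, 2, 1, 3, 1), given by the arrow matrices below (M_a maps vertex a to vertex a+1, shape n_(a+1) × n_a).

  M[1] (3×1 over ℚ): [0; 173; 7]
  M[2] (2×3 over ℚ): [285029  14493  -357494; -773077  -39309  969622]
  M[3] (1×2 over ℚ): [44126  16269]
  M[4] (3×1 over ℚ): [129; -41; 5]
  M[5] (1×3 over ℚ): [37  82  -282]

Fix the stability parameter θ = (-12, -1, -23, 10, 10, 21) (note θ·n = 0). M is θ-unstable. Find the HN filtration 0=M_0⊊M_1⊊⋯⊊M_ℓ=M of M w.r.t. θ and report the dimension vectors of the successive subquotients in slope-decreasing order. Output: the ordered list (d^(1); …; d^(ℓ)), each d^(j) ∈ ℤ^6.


Interval decomposition of M: I[1,6], I[2,2]^2, I[3,3], I[5,5]^2.
HN type (ℓ=5): μ^(1)=21; μ^(2)=10; μ^(3)=-1; μ^(4)=-12; μ^(5)=-23

((0, 0, 0, 0, 0, 1); (0, 0, 0, 1, 3, 0); (0, 2, 0, 0, 0, 0); (1, 1, 1, 0, 0, 0); (0, 0, 1, 0, 0, 0))


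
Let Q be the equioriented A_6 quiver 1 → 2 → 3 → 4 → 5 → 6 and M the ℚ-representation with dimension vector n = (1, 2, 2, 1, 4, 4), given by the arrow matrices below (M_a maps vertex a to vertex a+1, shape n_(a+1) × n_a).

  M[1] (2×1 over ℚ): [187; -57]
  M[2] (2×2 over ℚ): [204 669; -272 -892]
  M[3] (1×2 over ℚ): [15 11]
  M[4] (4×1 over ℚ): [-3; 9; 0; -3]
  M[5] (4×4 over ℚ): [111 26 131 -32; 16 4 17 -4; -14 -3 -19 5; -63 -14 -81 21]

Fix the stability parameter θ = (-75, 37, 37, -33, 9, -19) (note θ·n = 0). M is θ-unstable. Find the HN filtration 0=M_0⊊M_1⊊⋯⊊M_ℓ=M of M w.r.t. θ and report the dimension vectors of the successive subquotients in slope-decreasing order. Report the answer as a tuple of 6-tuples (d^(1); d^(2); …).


Interval decomposition of M: I[1,6], I[2,2], I[3,3], I[5,6]^3.
HN type (ℓ=4): μ^(1)=37; μ^(2)=31/5; μ^(3)=-5; μ^(4)=-75

((0, 1, 1, 0, 0, 0); (0, 1, 1, 1, 1, 1); (0, 0, 0, 0, 3, 3); (1, 0, 0, 0, 0, 0))


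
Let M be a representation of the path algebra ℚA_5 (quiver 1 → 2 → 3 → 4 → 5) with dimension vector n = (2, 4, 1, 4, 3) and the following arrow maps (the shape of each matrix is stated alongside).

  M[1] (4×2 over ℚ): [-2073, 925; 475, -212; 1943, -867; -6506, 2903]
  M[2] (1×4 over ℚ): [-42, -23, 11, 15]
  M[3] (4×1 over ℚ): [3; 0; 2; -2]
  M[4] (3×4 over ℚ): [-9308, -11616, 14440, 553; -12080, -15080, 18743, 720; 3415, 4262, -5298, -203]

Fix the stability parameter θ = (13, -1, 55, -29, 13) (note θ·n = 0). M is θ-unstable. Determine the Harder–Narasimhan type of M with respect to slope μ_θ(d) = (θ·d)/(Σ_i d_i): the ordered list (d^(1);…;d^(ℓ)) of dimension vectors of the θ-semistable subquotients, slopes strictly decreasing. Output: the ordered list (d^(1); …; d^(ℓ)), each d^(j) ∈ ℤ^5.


Via rank(M_{q-1}∘⋯∘M_p): M ≅ I[1,2], I[1,5], I[2,2]^2, I[4,4], I[4,5]^2.
μ_θ-semistable layers: μ^(1)=13; μ^(2)=6; μ^(3)=-1; μ^(4)=-29

((0, 0, 1, 1, 3); (2, 2, 0, 0, 0); (0, 2, 0, 0, 0); (0, 0, 0, 3, 0))


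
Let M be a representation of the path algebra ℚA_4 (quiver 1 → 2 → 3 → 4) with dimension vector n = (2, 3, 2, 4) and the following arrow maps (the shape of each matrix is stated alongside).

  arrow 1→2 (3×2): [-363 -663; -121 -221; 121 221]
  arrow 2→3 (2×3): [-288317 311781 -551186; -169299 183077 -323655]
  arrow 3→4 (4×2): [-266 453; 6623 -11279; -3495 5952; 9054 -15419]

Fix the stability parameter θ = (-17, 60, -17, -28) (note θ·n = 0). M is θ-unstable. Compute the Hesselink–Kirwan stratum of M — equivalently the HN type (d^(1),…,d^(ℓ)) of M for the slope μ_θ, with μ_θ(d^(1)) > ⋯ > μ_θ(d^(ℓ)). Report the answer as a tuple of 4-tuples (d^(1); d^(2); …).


Via rank(M_{q-1}∘⋯∘M_p): M ≅ I[1,1], I[1,4], I[2,2], I[2,4], I[4,4]^2.
μ_θ-semistable layers: μ^(1)=60; μ^(2)=5; μ^(3)=-17; μ^(4)=-28

((0, 1, 0, 0); (0, 2, 2, 2); (2, 0, 0, 0); (0, 0, 0, 2))


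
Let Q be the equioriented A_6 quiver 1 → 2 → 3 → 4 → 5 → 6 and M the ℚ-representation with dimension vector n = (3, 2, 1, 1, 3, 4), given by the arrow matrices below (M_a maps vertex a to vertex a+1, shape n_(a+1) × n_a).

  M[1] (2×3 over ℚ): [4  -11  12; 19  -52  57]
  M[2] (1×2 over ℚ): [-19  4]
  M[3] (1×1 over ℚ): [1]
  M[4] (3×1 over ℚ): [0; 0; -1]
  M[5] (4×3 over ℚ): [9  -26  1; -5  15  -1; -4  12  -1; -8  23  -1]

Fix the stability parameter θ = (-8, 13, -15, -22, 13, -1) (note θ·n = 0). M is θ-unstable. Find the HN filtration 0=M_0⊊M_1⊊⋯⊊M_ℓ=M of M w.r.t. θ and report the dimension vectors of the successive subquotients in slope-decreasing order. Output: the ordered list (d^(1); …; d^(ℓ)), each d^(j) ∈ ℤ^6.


Interval decomposition of M: I[1,1], I[1,2], I[1,6], I[5,6]^2, I[6,6].
HN type (ℓ=4): μ^(1)=13; μ^(2)=6; μ^(3)=-1; μ^(4)=-8

((0, 1, 0, 0, 0, 0); (0, 0, 0, 0, 3, 3); (0, 0, 0, 0, 0, 1); (3, 1, 1, 1, 0, 0))


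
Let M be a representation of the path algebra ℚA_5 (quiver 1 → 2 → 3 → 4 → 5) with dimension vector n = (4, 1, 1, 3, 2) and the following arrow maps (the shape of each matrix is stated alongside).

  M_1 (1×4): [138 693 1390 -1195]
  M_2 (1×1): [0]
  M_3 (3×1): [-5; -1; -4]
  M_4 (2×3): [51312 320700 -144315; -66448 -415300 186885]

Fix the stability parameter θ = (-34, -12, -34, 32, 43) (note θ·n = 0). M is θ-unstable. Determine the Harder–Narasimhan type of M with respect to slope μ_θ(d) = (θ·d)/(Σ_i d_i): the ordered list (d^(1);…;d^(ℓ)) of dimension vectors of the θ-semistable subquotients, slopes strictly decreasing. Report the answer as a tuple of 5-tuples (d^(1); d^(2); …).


Via rank(M_{q-1}∘⋯∘M_p): M ≅ I[1,1]^3, I[1,2], I[3,4], I[4,4], I[4,5], I[5,5].
μ_θ-semistable layers: μ^(1)=43; μ^(2)=32; μ^(3)=-12; μ^(4)=-34

((0, 0, 0, 0, 2); (0, 0, 0, 3, 0); (0, 1, 0, 0, 0); (4, 0, 1, 0, 0))


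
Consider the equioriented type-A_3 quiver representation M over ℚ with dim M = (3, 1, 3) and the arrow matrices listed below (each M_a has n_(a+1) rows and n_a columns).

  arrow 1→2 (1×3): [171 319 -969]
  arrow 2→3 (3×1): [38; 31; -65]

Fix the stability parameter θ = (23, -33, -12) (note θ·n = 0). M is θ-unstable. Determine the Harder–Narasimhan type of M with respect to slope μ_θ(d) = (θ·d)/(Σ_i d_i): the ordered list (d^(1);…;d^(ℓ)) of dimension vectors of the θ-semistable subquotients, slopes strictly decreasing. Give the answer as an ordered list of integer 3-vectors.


Interval decomposition of M: I[1,1]^2, I[1,3], I[3,3]^2.
HN type (ℓ=3): μ^(1)=23; μ^(2)=-22/3; μ^(3)=-12

((2, 0, 0); (1, 1, 1); (0, 0, 2))


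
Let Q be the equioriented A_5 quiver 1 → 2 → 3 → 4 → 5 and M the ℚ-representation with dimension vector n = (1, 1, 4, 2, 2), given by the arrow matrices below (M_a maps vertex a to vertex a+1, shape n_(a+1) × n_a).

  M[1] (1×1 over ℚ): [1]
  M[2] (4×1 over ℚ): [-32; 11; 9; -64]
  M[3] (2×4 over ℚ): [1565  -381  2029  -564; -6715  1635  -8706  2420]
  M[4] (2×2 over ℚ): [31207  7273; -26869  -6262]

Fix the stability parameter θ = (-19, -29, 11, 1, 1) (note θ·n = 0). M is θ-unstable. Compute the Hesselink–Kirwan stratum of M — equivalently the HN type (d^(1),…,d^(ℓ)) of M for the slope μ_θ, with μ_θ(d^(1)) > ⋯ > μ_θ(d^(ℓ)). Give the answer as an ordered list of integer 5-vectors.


Via rank(M_{q-1}∘⋯∘M_p): M ≅ I[1,5], I[3,3]^2, I[3,5].
μ_θ-semistable layers: μ^(1)=11; μ^(2)=13/3; μ^(3)=-24

((0, 0, 2, 0, 0); (0, 0, 2, 2, 2); (1, 1, 0, 0, 0))


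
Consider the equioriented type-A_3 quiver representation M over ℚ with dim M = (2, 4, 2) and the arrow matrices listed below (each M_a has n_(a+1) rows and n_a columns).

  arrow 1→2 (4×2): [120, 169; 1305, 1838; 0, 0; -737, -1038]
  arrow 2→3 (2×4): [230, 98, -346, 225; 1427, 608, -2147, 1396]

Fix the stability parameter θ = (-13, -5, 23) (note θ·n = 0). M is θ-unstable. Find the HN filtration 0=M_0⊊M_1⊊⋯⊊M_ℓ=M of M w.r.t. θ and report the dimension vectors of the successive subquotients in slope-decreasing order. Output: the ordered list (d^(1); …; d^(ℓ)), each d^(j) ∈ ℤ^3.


Via rank(M_{q-1}∘⋯∘M_p): M ≅ I[1,3]^2, I[2,2]^2.
μ_θ-semistable layers: μ^(1)=23; μ^(2)=-5; μ^(3)=-13

((0, 0, 2); (0, 4, 0); (2, 0, 0))


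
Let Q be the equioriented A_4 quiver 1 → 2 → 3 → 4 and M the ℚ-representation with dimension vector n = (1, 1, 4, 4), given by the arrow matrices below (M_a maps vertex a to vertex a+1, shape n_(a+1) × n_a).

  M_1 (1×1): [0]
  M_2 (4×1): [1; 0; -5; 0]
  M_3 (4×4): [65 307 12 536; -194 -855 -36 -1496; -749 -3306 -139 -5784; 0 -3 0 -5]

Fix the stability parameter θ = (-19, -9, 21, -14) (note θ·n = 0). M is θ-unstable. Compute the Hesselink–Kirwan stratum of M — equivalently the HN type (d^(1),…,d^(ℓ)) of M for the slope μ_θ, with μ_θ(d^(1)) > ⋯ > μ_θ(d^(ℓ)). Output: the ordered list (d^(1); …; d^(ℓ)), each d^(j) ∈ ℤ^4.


Interval decomposition of M: I[1,1], I[2,4], I[3,4]^3.
HN type (ℓ=3): μ^(1)=7/2; μ^(2)=-9; μ^(3)=-19

((0, 0, 4, 4); (0, 1, 0, 0); (1, 0, 0, 0))


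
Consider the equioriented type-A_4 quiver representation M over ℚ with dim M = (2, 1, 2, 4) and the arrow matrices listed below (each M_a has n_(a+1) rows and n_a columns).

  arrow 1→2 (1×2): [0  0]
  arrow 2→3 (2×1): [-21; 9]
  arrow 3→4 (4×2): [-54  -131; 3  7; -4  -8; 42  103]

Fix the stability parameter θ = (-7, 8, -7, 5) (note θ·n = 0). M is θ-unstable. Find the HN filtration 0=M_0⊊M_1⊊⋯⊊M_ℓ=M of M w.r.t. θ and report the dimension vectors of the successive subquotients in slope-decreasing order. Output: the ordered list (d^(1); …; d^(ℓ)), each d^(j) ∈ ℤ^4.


Via rank(M_{q-1}∘⋯∘M_p): M ≅ I[1,1]^2, I[2,4], I[3,4], I[4,4]^2.
μ_θ-semistable layers: μ^(1)=5; μ^(2)=1/2; μ^(3)=-7

((0, 0, 0, 4); (0, 1, 1, 0); (2, 0, 1, 0))


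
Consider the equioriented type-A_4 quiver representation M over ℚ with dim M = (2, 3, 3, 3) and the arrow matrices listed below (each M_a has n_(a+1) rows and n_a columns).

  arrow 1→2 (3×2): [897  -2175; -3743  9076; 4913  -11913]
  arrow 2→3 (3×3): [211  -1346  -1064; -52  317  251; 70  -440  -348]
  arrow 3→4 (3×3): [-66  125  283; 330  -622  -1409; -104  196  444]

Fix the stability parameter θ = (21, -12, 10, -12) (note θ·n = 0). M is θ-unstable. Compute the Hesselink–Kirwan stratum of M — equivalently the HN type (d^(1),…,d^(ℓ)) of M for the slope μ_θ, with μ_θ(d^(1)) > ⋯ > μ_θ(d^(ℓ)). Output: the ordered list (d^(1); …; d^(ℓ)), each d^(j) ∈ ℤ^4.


Barcode: M ≅ I[1,3], I[1,4], I[2,2], I[3,4], I[4,4]. HN layers by μ_θ (5 steps, strictly decreasing):
  μ^(1)=10; μ^(2)=9/2; μ^(3)=7/4; μ^(4)=-1; μ^(5)=-12

((0, 0, 1, 0); (1, 1, 0, 0); (1, 1, 1, 1); (0, 0, 1, 1); (0, 1, 0, 1))


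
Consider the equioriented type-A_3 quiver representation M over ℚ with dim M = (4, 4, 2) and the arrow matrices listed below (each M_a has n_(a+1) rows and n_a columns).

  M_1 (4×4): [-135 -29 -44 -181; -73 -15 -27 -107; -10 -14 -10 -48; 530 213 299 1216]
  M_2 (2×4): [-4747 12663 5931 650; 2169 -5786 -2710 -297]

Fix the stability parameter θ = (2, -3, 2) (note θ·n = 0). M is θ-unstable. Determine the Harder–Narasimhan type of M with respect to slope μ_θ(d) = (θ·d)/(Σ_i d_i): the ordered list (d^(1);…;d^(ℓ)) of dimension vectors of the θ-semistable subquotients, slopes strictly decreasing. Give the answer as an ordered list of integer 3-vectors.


Via rank(M_{q-1}∘⋯∘M_p): M ≅ I[1,2]^2, I[1,3]^2.
μ_θ-semistable layers: μ^(1)=2; μ^(2)=-1/2

((0, 0, 2); (4, 4, 0))


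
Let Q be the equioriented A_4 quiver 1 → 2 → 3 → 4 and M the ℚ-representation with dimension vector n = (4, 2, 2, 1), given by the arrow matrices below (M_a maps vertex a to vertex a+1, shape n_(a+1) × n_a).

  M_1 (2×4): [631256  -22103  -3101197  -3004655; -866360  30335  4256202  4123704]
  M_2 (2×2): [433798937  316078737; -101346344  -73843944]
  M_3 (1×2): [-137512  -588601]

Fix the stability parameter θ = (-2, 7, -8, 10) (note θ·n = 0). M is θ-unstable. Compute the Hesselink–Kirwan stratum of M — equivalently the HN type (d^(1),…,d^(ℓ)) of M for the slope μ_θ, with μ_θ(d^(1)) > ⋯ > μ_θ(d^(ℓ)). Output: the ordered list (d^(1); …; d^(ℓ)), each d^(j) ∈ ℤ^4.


Interval decomposition of M: I[1,1]^2, I[1,2], I[1,3], I[3,4].
HN type (ℓ=5): μ^(1)=10; μ^(2)=7; μ^(3)=-1/2; μ^(4)=-2; μ^(5)=-8

((0, 0, 0, 1); (0, 1, 0, 0); (0, 1, 1, 0); (4, 0, 0, 0); (0, 0, 1, 0))


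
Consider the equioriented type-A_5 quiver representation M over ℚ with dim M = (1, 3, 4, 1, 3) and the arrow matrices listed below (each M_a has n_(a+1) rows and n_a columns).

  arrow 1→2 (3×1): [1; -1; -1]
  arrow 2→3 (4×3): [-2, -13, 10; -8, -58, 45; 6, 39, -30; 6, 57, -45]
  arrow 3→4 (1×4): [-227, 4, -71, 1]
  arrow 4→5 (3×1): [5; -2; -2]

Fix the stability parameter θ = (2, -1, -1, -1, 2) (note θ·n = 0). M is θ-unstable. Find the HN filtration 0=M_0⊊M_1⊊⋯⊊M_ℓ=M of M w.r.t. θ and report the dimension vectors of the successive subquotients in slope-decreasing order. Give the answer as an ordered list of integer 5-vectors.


Interval decomposition of M: I[1,3], I[2,2], I[2,5], I[3,3]^2, I[5,5]^2.
HN type (ℓ=3): μ^(1)=2; μ^(2)=0; μ^(3)=-1

((0, 0, 0, 0, 3); (1, 1, 1, 0, 0); (0, 2, 3, 1, 0))


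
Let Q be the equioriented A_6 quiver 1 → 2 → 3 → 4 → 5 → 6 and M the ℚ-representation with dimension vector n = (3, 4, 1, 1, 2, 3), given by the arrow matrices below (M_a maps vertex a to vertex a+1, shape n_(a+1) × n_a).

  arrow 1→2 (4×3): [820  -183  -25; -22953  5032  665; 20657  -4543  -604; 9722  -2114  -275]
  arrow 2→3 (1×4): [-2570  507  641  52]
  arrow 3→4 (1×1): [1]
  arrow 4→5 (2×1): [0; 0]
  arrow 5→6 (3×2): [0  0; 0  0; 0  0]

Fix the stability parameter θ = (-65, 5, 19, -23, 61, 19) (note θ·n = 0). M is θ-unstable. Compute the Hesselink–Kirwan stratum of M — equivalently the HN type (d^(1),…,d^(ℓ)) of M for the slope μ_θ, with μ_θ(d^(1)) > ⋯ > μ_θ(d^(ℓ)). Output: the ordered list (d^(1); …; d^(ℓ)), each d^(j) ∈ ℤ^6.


Interval decomposition of M: I[1,2]^2, I[1,4], I[2,2], I[5,5]^2, I[6,6]^3.
HN type (ℓ=5): μ^(1)=61; μ^(2)=19; μ^(3)=5; μ^(4)=1/3; μ^(5)=-65

((0, 0, 0, 0, 2, 0); (0, 0, 0, 0, 0, 3); (0, 3, 0, 0, 0, 0); (0, 1, 1, 1, 0, 0); (3, 0, 0, 0, 0, 0))


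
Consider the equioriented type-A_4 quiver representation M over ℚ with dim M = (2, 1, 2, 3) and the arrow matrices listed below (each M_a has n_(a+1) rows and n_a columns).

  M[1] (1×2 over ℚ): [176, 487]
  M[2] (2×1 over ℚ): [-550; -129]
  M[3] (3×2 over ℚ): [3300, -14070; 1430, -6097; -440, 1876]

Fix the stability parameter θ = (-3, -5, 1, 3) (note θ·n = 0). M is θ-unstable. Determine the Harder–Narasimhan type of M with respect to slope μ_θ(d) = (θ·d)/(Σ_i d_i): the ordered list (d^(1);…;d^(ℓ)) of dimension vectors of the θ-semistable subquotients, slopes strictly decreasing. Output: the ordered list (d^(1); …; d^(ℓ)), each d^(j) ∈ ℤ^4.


Via rank(M_{q-1}∘⋯∘M_p): M ≅ I[1,1], I[1,4], I[3,3], I[4,4]^2.
μ_θ-semistable layers: μ^(1)=3; μ^(2)=1; μ^(3)=-3; μ^(4)=-4

((0, 0, 0, 3); (0, 0, 2, 0); (1, 0, 0, 0); (1, 1, 0, 0))


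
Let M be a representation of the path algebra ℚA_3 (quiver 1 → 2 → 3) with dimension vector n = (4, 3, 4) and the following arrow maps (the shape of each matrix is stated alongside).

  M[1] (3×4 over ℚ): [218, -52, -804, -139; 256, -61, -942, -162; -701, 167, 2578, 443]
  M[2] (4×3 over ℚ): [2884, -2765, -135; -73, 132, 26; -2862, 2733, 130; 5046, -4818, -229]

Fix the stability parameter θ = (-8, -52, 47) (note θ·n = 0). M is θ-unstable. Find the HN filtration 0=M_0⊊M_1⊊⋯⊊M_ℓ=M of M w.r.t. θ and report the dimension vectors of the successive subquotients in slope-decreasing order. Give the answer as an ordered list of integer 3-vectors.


Barcode: M ≅ I[1,1], I[1,3]^3, I[3,3]. HN layers by μ_θ (3 steps, strictly decreasing):
  μ^(1)=47; μ^(2)=-8; μ^(3)=-30

((0, 0, 4); (1, 0, 0); (3, 3, 0))


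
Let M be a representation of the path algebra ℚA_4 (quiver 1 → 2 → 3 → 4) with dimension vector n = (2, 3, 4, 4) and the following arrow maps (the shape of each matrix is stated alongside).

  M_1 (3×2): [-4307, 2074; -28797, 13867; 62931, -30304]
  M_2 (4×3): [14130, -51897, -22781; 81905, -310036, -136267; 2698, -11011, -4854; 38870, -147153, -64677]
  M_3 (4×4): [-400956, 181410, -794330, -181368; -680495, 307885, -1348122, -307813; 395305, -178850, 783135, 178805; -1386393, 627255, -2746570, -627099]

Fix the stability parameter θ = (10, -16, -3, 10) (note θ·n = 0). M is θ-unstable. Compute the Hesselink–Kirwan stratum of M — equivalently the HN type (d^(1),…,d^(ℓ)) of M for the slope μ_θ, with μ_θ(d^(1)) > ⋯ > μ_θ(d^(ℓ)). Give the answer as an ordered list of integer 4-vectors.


Interval decomposition of M: I[1,4]^2, I[2,3], I[3,3], I[4,4]^2.
HN type (ℓ=3): μ^(1)=10; μ^(2)=-3; μ^(3)=-16

((0, 0, 0, 4); (2, 2, 4, 0); (0, 1, 0, 0))


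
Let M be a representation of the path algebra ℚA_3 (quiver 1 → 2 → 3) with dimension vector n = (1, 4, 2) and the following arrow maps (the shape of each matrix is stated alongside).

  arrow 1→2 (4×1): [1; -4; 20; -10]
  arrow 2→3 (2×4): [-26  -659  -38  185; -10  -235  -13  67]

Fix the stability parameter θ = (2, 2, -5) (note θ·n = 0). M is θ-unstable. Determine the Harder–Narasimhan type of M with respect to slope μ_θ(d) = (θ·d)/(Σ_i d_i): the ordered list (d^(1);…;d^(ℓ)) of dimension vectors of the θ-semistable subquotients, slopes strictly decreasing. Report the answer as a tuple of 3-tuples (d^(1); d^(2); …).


Via rank(M_{q-1}∘⋯∘M_p): M ≅ I[1,2], I[2,2], I[2,3]^2.
μ_θ-semistable layers: μ^(1)=2; μ^(2)=-3/2

((1, 2, 0); (0, 2, 2))


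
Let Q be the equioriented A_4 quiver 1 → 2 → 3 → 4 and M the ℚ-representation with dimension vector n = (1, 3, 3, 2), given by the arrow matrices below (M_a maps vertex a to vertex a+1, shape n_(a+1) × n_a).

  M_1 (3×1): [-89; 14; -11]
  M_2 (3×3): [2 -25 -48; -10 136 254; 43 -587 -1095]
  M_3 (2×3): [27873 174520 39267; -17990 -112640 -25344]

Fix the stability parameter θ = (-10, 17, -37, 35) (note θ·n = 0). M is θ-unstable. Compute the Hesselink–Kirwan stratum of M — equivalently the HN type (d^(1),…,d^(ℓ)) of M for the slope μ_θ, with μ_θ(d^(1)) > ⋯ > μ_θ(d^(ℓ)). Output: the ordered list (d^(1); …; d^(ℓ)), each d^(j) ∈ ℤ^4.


Via rank(M_{q-1}∘⋯∘M_p): M ≅ I[1,2], I[2,4]^2, I[3,3].
μ_θ-semistable layers: μ^(1)=35; μ^(2)=17; μ^(3)=-10; μ^(4)=-37

((0, 0, 0, 2); (0, 1, 0, 0); (1, 2, 2, 0); (0, 0, 1, 0))


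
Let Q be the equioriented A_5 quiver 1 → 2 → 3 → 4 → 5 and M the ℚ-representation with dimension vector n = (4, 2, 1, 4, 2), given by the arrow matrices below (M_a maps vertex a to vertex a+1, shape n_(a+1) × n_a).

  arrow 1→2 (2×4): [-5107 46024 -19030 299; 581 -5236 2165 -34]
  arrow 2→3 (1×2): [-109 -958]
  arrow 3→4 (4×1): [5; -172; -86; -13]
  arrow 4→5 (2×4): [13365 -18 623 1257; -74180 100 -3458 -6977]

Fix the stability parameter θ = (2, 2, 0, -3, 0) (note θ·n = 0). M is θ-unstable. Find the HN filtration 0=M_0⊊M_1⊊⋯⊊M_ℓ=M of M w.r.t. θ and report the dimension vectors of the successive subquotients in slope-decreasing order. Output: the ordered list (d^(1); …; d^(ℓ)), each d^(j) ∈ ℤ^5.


Via rank(M_{q-1}∘⋯∘M_p): M ≅ I[1,1]^2, I[1,2], I[1,5], I[4,4]^2, I[4,5].
μ_θ-semistable layers: μ^(1)=2; μ^(2)=1/5; μ^(3)=0; μ^(4)=-3

((3, 1, 0, 0, 0); (1, 1, 1, 1, 1); (0, 0, 0, 0, 1); (0, 0, 0, 3, 0))


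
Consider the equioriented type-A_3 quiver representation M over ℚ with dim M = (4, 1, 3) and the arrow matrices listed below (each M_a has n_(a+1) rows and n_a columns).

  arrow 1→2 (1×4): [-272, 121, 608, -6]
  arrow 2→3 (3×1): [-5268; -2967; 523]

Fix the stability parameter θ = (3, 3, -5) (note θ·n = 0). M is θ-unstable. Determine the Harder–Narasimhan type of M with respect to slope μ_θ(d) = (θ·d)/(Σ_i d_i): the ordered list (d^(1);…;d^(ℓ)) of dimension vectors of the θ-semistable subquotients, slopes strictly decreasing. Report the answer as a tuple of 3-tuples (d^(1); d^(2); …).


Interval decomposition of M: I[1,1]^3, I[1,3], I[3,3]^2.
HN type (ℓ=3): μ^(1)=3; μ^(2)=1/3; μ^(3)=-5

((3, 0, 0); (1, 1, 1); (0, 0, 2))
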